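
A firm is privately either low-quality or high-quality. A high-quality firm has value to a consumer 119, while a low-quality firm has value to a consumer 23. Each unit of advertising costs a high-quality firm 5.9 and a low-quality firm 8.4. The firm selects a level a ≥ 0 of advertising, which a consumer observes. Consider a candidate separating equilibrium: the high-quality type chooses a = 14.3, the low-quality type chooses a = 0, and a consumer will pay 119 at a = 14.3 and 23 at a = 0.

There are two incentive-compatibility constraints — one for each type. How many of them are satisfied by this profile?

2

Low-quality type: stay at 0 → 23; mimic → 119 − 8.4 × 14.3 = -1.12. IC holds (23 ≥ -1.12).
High-quality type: signal → 119 − 5.9 × 14.3 = 34.63; deviate to 0 → 23. IC holds (34.63 ≥ 23).
2 of 2 constraints hold, so this is a separating equilibrium.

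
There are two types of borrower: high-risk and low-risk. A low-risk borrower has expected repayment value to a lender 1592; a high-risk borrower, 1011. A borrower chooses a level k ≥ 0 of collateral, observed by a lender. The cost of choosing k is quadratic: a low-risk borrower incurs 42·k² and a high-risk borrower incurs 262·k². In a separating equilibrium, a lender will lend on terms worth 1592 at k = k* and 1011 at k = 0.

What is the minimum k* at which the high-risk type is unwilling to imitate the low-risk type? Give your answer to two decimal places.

1.49

The high-risk type at k = 0 receives 1011; imitating at k* yields 1592 − 262·k*².
Indifference: 1011 = 1592 − 262·k*², so k*² = (1592 − 1011) / 262 ≈ 2.2176.
k* = √2.2176 ≈ 1.49.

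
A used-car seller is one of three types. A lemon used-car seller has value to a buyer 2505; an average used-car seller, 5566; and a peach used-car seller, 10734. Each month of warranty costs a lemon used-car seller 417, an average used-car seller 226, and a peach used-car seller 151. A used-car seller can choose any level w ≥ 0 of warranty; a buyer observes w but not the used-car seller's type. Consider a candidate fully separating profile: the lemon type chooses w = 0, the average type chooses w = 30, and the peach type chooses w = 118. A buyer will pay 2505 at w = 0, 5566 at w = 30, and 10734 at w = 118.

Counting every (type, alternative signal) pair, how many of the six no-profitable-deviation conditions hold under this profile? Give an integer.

Peach (own payoff 10734 − 151×118 = -7084): to w=0 gives 2505 → profitable ✗; to w=30 gives 5566 − 151×30 = 1036 → profitable ✗.
Lemon (own payoff 2505): to w=30 gives 5566 − 417×30 = -6944 → no gain ✓; to w=118 gives 10734 − 417×118 = -38472 → no gain ✓.
Average (own payoff 5566 − 226×30 = -1214): to w=0 gives 2505 → profitable ✗; to w=118 gives 10734 − 226×118 = -15934 → no gain ✓.
3 of the 6 constraints hold; not an equilibrium.

3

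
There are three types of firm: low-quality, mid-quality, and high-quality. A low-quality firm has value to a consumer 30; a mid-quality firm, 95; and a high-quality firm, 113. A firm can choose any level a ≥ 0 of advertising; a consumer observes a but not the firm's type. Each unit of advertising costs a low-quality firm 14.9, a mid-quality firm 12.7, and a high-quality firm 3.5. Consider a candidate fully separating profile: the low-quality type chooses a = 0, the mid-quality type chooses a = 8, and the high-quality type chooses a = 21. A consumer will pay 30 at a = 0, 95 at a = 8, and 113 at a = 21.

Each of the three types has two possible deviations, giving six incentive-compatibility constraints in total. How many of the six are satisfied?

4

High-quality (own payoff 113 − 3.5×21 = 39.5): to a=0 gives 30 → no gain ✓; to a=8 gives 95 − 3.5×8 = 67 → profitable ✗.
Mid-quality (own payoff 95 − 12.7×8 = -6.6): to a=0 gives 30 → profitable ✗; to a=21 gives 113 − 12.7×21 = -153.7 → no gain ✓.
Low-quality (own payoff 30): to a=8 gives 95 − 14.9×8 = -24.2 → no gain ✓; to a=21 gives 113 − 14.9×21 = -199.9 → no gain ✓.
4 of the 6 constraints hold; not an equilibrium.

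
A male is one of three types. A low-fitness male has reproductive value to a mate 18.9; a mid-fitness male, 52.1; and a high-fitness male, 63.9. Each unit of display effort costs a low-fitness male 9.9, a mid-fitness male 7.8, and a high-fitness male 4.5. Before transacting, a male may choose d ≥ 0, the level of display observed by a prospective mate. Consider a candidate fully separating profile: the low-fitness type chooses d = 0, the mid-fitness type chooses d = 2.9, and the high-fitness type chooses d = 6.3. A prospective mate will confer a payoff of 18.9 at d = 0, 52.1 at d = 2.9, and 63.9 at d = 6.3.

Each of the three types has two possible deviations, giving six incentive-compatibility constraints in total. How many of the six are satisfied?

Mid-fitness (own payoff 52.1 − 7.8×2.9 = 29.48): to d=0 gives 18.9 → no gain ✓; to d=6.3 gives 63.9 − 7.8×6.3 = 14.76 → no gain ✓.
High-fitness (own payoff 63.9 − 4.5×6.3 = 35.55): to d=0 gives 18.9 → no gain ✓; to d=2.9 gives 52.1 − 4.5×2.9 = 39.05 → profitable ✗.
Low-fitness (own payoff 18.9): to d=2.9 gives 52.1 − 9.9×2.9 = 23.39 → profitable ✗; to d=6.3 gives 63.9 − 9.9×6.3 = 1.53 → no gain ✓.
4 of the 6 constraints hold; not an equilibrium.

4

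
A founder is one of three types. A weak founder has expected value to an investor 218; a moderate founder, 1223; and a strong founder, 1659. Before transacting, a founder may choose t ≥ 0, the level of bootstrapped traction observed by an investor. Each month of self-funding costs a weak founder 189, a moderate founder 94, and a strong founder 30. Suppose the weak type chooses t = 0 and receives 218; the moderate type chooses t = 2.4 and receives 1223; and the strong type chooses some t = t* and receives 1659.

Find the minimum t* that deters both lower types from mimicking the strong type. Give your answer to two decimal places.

7.62

Moderate type (on-path payoff 1223 − 94×2.4 = 997.4) won't mimic when 997.4 ≥ 1659 − 94·t*, i.e. t* ≥ 7.04.
Weak type (on-path payoff 218) won't mimic when 218 ≥ 1659 − 189·t*, i.e. t* ≥ 7.62.
Both must hold, so t* = max(7.62, 7.04) = 7.62. The weak type's constraint binds.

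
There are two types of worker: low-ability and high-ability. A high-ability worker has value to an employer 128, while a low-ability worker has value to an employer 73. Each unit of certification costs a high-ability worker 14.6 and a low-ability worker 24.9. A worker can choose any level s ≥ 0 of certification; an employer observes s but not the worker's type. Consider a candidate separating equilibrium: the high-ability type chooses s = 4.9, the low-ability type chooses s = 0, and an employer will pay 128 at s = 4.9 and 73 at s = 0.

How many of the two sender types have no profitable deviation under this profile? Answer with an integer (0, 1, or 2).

Low-ability type: stay at 0 → 73; mimic → 128 − 24.9 × 4.9 = 5.99. IC holds (73 ≥ 5.99).
High-ability type: signal → 128 − 14.6 × 4.9 = 56.46; deviate to 0 → 73. IC fails (56.46 < 73).
1 of 2 constraints hold, so this profile is not an equilibrium.

1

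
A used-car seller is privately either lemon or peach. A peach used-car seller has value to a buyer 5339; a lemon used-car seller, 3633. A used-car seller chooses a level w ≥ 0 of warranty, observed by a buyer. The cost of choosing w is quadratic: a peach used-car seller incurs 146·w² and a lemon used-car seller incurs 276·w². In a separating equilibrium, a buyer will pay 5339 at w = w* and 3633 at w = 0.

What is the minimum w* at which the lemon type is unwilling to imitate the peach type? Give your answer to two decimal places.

2.49

The lemon type at w = 0 receives 3633; imitating at w* yields 5339 − 276·w*².
Indifference: 3633 = 5339 − 276·w*², so w*² = (5339 − 3633) / 276 ≈ 6.1812.
w* = √6.1812 ≈ 2.49.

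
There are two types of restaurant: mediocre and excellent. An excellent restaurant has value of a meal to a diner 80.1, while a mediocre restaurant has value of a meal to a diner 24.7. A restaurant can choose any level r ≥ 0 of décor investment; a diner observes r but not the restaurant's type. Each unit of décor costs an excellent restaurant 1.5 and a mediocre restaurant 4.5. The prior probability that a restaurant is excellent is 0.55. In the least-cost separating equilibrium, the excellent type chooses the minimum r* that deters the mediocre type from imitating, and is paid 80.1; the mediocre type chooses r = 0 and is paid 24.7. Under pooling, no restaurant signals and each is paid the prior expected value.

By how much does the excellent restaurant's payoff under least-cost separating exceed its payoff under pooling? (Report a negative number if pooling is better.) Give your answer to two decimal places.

Least-cost separating signal: r* solves 24.7 = 80.1 − 4.5·r*, so r* = (80.1 − 24.7)/4.5 ≈ 12.3111.
Excellent type's separating payoff: 80.1 − 1.5 × r* = 80.1 − 1.5 × (80.1 − 24.7)/4.5 = 80.1 − 83.1/4.5 ≈ 61.6333.
Pooling payoff: 0.55 × 80.1 + 0.45 × 24.7 = 55.17.
Difference: 61.6333 − 55.17 = 6.4633, i.e. 6.46 to two decimal places.
The excellent type prefers to separate.

6.46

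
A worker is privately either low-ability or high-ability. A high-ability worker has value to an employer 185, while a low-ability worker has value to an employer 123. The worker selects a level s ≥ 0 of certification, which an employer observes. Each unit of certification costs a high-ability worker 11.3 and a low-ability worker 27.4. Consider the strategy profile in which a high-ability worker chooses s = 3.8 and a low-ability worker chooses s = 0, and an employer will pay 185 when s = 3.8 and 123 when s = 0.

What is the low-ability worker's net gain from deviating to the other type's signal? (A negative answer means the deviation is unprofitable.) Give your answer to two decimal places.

-42.12

Playing s = 0 the low-ability worker receives 123.
Deviating to s = 3.8 brings payment 185 at cost 27.4 × 3.8 = 104.12, netting 80.88.
Gain from deviating: 80.88 − 123 = -42.12.
The gain is negative, so the low-ability type's incentive-compatibility constraint is satisfied.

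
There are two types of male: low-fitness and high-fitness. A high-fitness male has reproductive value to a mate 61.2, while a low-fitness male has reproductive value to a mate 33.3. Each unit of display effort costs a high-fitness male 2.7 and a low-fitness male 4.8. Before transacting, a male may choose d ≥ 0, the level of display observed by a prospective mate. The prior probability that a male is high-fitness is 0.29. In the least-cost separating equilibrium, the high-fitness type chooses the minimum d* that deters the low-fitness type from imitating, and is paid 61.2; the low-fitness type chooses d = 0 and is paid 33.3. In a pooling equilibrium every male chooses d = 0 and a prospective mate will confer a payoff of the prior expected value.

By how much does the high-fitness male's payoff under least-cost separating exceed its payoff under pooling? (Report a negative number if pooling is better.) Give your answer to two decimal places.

Least-cost separating signal: d* solves 33.3 = 61.2 − 4.8·d*, so d* = (61.2 − 33.3)/4.8 = 5.8125.
High-fitness type's separating payoff: 61.2 − 2.7 × d* = 61.2 − 2.7 × (61.2 − 33.3)/4.8 = 61.2 − 75.33/4.8 ≈ 45.5063.
Pooling payoff: 0.29 × 61.2 + 0.71 × 33.3 = 41.391.
Difference: 45.5063 − 41.391 = 4.1153, i.e. 4.12 to two decimal places.
The high-fitness type prefers to separate.

4.12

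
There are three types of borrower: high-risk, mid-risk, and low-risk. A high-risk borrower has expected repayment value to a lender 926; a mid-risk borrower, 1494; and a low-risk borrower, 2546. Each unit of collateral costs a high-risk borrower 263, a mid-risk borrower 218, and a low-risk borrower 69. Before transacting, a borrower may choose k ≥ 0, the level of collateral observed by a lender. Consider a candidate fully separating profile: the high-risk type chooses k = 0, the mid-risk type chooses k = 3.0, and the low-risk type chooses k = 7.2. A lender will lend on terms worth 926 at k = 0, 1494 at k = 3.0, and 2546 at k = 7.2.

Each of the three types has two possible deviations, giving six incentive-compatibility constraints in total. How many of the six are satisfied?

4

High-risk (own payoff 926): to k=3.0 gives 1494 − 263×3.0 = 705 → no gain ✓; to k=7.2 gives 2546 − 263×7.2 = 652.4 → no gain ✓.
Low-risk (own payoff 2546 − 69×7.2 = 2049.2): to k=0 gives 926 → no gain ✓; to k=3.0 gives 1494 − 69×3.0 = 1287 → no gain ✓.
Mid-risk (own payoff 1494 − 218×3.0 = 840): to k=0 gives 926 → profitable ✗; to k=7.2 gives 2546 − 218×7.2 = 976.4 → profitable ✗.
4 of the 6 constraints hold; not an equilibrium.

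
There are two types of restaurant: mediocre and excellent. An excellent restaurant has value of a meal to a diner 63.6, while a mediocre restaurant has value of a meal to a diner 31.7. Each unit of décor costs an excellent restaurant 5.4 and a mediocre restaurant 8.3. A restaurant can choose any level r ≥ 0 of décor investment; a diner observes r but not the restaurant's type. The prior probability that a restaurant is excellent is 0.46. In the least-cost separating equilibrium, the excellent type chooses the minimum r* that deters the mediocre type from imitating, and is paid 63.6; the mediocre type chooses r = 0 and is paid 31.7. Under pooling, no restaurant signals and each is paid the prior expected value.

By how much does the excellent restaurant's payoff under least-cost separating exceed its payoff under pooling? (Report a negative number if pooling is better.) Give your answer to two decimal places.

-3.53

Least-cost separating signal: r* solves 31.7 = 63.6 − 8.3·r*, so r* = (63.6 − 31.7)/8.3 ≈ 3.8434.
Excellent type's separating payoff: 63.6 − 5.4 × r* = 63.6 − 5.4 × (63.6 − 31.7)/8.3 = 63.6 − 172.26/8.3 ≈ 42.8458.
Pooling payoff: 0.46 × 63.6 + 0.54 × 31.7 = 46.374.
Difference: 42.8458 − 46.374 = -3.5282, i.e. -3.53 to two decimal places.
The excellent type would prefer the pooling outcome.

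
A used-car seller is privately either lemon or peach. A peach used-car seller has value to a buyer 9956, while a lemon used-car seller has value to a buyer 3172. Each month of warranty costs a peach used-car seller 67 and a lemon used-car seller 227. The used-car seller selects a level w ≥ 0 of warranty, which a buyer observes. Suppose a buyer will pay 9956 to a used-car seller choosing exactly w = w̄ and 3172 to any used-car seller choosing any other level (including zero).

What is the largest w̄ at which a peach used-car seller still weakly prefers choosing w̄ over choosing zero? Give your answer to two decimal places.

Choosing w̄ yields the peach type 9956 − 67·w̄; choosing zero yields 3172.
The peach type is indifferent at 9956 − 67·w̄ = 3172, i.e. w̄ = (9956 − 3172) / 67 ≈ 101.25.
For any w̄ above 101.25 the peach type would rather pool at zero, so separation collapses.

101.25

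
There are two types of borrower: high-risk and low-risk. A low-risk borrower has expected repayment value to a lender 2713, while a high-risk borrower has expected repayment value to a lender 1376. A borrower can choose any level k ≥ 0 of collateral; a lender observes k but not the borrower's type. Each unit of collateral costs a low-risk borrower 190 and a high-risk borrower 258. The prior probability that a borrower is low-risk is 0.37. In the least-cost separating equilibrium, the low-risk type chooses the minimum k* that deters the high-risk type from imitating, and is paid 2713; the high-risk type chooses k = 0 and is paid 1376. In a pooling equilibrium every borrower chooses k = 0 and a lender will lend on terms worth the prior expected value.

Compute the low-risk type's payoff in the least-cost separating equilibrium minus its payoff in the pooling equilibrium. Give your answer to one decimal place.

Least-cost separating signal: k* solves 1376 = 2713 − 258·k*, so k* = (2713 − 1376)/258 ≈ 5.1822.
Low-risk type's separating payoff: 2713 − 190 × k* = 2713 − 190 × (2713 − 1376)/258 = 2713 − 254030/258 ≈ 1728.388.
Pooling payoff: 0.37 × 2713 + 0.63 × 1376 = 1870.69.
Difference: 1728.388 − 1870.69 = -142.302, i.e. -142.3 to one decimal place.
The low-risk type would prefer the pooling outcome.

-142.3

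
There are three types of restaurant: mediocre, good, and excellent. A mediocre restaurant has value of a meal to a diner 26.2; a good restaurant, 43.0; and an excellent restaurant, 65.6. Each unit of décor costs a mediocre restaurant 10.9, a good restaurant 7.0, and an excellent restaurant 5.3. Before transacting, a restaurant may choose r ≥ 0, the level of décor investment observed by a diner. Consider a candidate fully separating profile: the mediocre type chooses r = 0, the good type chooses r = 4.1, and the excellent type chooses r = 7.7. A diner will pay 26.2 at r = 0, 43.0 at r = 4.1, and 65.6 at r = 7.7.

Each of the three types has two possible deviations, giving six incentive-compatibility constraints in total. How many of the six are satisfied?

4

Excellent (own payoff 65.6 − 5.3×7.7 = 24.79): to r=0 gives 26.2 → profitable ✗; to r=4.1 gives 43.0 − 5.3×4.1 = 21.27 → no gain ✓.
Good (own payoff 43.0 − 7.0×4.1 = 14.3): to r=0 gives 26.2 → profitable ✗; to r=7.7 gives 65.6 − 7.0×7.7 = 11.7 → no gain ✓.
Mediocre (own payoff 26.2): to r=4.1 gives 43.0 − 10.9×4.1 = -1.69 → no gain ✓; to r=7.7 gives 65.6 − 10.9×7.7 = -18.33 → no gain ✓.
4 of the 6 constraints hold; not an equilibrium.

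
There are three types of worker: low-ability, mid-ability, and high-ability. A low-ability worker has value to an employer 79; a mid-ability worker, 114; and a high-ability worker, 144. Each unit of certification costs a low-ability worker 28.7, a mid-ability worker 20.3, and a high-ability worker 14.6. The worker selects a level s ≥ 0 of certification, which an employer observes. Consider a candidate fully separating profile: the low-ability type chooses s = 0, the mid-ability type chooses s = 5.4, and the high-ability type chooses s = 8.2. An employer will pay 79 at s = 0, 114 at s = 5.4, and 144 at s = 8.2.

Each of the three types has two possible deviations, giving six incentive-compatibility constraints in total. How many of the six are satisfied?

3

Low-ability (own payoff 79): to s=5.4 gives 114 − 28.7×5.4 = -40.98 → no gain ✓; to s=8.2 gives 144 − 28.7×8.2 = -91.34 → no gain ✓.
High-ability (own payoff 144 − 14.6×8.2 = 24.28): to s=0 gives 79 → profitable ✗; to s=5.4 gives 114 − 14.6×5.4 = 35.16 → profitable ✗.
Mid-ability (own payoff 114 − 20.3×5.4 = 4.38): to s=0 gives 79 → profitable ✗; to s=8.2 gives 144 − 20.3×8.2 = -22.46 → no gain ✓.
3 of the 6 constraints hold; not an equilibrium.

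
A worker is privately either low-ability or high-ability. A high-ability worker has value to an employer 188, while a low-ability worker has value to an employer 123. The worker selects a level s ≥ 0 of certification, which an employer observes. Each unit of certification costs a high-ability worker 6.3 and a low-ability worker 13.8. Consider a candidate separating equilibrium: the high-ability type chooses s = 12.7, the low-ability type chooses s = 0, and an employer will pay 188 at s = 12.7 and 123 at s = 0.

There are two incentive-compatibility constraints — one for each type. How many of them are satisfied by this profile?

1

Low-ability type: stay at 0 → 123; mimic → 188 − 13.8 × 12.7 = 12.74. IC holds (123 ≥ 12.74).
High-ability type: signal → 188 − 6.3 × 12.7 = 107.99; deviate to 0 → 123. IC fails (107.99 < 123).
1 of 2 constraints hold, so this profile is not an equilibrium.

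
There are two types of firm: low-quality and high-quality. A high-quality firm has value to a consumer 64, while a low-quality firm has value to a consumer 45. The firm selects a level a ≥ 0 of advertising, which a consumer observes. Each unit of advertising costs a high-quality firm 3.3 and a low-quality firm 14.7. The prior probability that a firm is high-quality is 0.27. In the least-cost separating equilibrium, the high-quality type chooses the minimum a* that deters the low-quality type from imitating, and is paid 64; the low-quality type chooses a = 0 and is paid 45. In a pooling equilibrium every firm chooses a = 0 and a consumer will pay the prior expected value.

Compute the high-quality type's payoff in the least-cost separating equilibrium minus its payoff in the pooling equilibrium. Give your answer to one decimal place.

Least-cost separating signal: a* solves 45 = 64 − 14.7·a*, so a* = (64 − 45)/14.7 ≈ 1.2925.
High-quality type's separating payoff: 64 − 3.3 × a* = 64 − 3.3 × (64 − 45)/14.7 = 64 − 62.7/14.7 ≈ 59.735.
Pooling payoff: 0.27 × 64 + 0.73 × 45 = 50.13.
Difference: 59.735 − 50.13 = 9.605, i.e. 9.6 to one decimal place.
The high-quality type prefers to separate.

9.6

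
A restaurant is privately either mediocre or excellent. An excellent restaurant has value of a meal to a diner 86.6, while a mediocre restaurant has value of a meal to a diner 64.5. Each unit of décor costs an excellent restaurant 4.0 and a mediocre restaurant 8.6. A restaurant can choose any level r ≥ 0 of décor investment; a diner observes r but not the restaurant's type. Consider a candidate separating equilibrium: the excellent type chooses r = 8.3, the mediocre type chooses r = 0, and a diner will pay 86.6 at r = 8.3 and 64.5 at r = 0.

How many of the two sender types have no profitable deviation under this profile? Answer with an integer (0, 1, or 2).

1

Excellent type: signal → 86.6 − 4.0 × 8.3 = 53.4; deviate to 0 → 64.5. IC fails (53.4 < 64.5).
Mediocre type: stay at 0 → 64.5; mimic → 86.6 − 8.6 × 8.3 = 15.22. IC holds (64.5 ≥ 15.22).
1 of 2 constraints hold, so this profile is not an equilibrium.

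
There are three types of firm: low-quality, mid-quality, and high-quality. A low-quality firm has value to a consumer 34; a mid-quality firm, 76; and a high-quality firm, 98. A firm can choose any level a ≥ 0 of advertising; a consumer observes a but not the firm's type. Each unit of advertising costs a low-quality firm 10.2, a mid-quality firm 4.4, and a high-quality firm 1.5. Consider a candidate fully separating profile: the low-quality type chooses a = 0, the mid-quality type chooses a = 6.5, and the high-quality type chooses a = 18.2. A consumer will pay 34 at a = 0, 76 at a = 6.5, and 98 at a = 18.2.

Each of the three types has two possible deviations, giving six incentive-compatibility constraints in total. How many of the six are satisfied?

6

High-quality (own payoff 98 − 1.5×18.2 = 70.7): to a=0 gives 34 → no gain ✓; to a=6.5 gives 76 − 1.5×6.5 = 66.25 → no gain ✓.
Low-quality (own payoff 34): to a=6.5 gives 76 − 10.2×6.5 = 9.7 → no gain ✓; to a=18.2 gives 98 − 10.2×18.2 = -87.64 → no gain ✓.
Mid-quality (own payoff 76 − 4.4×6.5 = 47.4): to a=0 gives 34 → no gain ✓; to a=18.2 gives 98 − 4.4×18.2 = 17.92 → no gain ✓.
6 of the 6 constraints hold; this profile is a separating equilibrium.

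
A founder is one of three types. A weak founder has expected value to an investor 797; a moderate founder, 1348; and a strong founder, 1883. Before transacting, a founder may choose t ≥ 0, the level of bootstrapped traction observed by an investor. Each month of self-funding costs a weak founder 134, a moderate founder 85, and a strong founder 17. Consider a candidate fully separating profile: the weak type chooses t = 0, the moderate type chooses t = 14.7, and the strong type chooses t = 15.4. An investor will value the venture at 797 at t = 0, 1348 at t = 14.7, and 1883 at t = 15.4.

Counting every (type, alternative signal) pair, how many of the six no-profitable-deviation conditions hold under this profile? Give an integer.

Moderate (own payoff 1348 − 85×14.7 = 98.5): to t=0 gives 797 → profitable ✗; to t=15.4 gives 1883 − 85×15.4 = 574 → profitable ✗.
Weak (own payoff 797): to t=14.7 gives 1348 − 134×14.7 = -621.8 → no gain ✓; to t=15.4 gives 1883 − 134×15.4 = -180.6 → no gain ✓.
Strong (own payoff 1883 − 17×15.4 = 1621.2): to t=0 gives 797 → no gain ✓; to t=14.7 gives 1348 − 17×14.7 = 1098.1 → no gain ✓.
4 of the 6 constraints hold; not an equilibrium.

4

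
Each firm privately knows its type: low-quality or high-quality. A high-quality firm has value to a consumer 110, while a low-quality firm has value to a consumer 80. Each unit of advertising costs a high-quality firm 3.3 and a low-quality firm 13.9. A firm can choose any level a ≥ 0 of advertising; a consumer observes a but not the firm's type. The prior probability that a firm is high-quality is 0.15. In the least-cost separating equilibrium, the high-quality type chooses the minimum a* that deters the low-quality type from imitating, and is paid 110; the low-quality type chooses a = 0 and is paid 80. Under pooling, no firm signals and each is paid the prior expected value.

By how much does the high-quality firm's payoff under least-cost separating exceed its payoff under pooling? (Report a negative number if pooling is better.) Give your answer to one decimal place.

Least-cost separating signal: a* solves 80 = 110 − 13.9·a*, so a* = (110 − 80)/13.9 ≈ 2.1583.
High-quality type's separating payoff: 110 − 3.3 × a* = 110 − 3.3 × (110 − 80)/13.9 = 110 − 99/13.9 ≈ 102.878.
Pooling payoff: 0.15 × 110 + 0.85 × 80 = 84.5.
Difference: 102.878 − 84.5 = 18.378, i.e. 18.4 to one decimal place.
The high-quality type prefers to separate.

18.4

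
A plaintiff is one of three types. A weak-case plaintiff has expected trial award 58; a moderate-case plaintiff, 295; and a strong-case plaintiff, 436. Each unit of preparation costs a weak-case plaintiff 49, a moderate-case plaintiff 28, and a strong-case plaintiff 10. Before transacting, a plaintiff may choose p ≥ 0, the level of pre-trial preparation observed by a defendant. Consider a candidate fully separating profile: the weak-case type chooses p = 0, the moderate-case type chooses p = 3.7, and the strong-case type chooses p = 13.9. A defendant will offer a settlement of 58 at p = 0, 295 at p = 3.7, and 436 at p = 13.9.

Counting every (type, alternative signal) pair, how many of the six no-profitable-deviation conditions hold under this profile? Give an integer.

Strong-case (own payoff 436 − 10×13.9 = 297): to p=0 gives 58 → no gain ✓; to p=3.7 gives 295 − 10×3.7 = 258 → no gain ✓.
Weak-case (own payoff 58): to p=3.7 gives 295 − 49×3.7 = 113.7 → profitable ✗; to p=13.9 gives 436 − 49×13.9 = -245.1 → no gain ✓.
Moderate-case (own payoff 295 − 28×3.7 = 191.4): to p=0 gives 58 → no gain ✓; to p=13.9 gives 436 − 28×13.9 = 46.8 → no gain ✓.
5 of the 6 constraints hold; not an equilibrium.

5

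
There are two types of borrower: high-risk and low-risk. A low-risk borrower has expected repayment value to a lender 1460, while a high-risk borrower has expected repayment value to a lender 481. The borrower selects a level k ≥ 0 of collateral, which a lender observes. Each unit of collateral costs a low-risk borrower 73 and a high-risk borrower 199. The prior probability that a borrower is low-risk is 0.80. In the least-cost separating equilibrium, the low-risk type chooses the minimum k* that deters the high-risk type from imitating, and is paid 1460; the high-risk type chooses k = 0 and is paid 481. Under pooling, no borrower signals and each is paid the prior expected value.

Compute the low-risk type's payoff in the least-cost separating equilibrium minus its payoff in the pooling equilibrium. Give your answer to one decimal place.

Least-cost separating signal: k* solves 481 = 1460 − 199·k*, so k* = (1460 − 481)/199 ≈ 4.9196.
Low-risk type's separating payoff: 1460 − 73 × k* = 1460 − 73 × (1460 − 481)/199 = 1460 − 71467/199 ≈ 1100.869.
Pooling payoff: 0.80 × 1460 + 0.20 × 481 = 1264.2.
Difference: 1100.869 − 1264.2 = -163.331, i.e. -163.3 to one decimal place.
The low-risk type would prefer the pooling outcome.

-163.3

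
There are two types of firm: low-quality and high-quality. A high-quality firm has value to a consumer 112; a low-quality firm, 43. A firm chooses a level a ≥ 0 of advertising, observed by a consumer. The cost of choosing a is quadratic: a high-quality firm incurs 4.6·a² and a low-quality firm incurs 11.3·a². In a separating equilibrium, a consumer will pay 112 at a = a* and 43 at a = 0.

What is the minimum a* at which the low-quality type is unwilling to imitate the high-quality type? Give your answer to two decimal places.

2.47

The low-quality type at a = 0 receives 43; imitating at a* yields 112 − 11.3·a*².
Indifference: 43 = 112 − 11.3·a*², so a*² = (112 − 43) / 11.3 ≈ 6.1062.
a* = √6.1062 ≈ 2.47.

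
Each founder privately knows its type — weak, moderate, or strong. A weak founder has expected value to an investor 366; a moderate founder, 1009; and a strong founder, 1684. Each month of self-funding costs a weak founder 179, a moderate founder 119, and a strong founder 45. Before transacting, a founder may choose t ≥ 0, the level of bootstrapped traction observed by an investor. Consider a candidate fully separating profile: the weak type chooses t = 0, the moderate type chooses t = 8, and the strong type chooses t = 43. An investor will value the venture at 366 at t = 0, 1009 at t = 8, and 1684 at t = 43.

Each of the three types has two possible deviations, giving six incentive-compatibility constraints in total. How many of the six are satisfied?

Weak (own payoff 366): to t=8 gives 1009 − 179×8 = -423 → no gain ✓; to t=43 gives 1684 − 179×43 = -6013 → no gain ✓.
Moderate (own payoff 1009 − 119×8 = 57): to t=0 gives 366 → profitable ✗; to t=43 gives 1684 − 119×43 = -3433 → no gain ✓.
Strong (own payoff 1684 − 45×43 = -251): to t=0 gives 366 → profitable ✗; to t=8 gives 1009 − 45×8 = 649 → profitable ✗.
3 of the 6 constraints hold; not an equilibrium.

3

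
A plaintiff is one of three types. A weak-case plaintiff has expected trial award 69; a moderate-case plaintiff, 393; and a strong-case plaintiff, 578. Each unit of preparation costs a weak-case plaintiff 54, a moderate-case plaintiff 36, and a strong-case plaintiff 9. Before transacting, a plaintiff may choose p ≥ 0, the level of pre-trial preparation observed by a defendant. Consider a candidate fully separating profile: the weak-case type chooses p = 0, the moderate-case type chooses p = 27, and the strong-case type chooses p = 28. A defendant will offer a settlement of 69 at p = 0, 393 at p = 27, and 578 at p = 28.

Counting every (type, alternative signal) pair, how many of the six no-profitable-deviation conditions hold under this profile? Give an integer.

4

Weak-case (own payoff 69): to p=27 gives 393 − 54×27 = -1065 → no gain ✓; to p=28 gives 578 − 54×28 = -934 → no gain ✓.
Moderate-case (own payoff 393 − 36×27 = -579): to p=0 gives 69 → profitable ✗; to p=28 gives 578 − 36×28 = -430 → profitable ✗.
Strong-case (own payoff 578 − 9×28 = 326): to p=0 gives 69 → no gain ✓; to p=27 gives 393 − 9×27 = 150 → no gain ✓.
4 of the 6 constraints hold; not an equilibrium.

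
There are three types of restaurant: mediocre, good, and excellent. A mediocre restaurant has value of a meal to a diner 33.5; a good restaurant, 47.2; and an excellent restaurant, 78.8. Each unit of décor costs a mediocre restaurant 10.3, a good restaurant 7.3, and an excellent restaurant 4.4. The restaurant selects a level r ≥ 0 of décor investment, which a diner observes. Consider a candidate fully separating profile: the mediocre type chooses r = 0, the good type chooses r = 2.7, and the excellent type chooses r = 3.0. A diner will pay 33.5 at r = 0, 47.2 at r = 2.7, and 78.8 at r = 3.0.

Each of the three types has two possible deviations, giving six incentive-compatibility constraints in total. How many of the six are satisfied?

Good (own payoff 47.2 − 7.3×2.7 = 27.49): to r=0 gives 33.5 → profitable ✗; to r=3.0 gives 78.8 − 7.3×3.0 = 56.9 → profitable ✗.
Mediocre (own payoff 33.5): to r=2.7 gives 47.2 − 10.3×2.7 = 19.39 → no gain ✓; to r=3.0 gives 78.8 − 10.3×3.0 = 47.9 → profitable ✗.
Excellent (own payoff 78.8 − 4.4×3.0 = 65.6): to r=0 gives 33.5 → no gain ✓; to r=2.7 gives 47.2 − 4.4×2.7 = 35.32 → no gain ✓.
3 of the 6 constraints hold; not an equilibrium.

3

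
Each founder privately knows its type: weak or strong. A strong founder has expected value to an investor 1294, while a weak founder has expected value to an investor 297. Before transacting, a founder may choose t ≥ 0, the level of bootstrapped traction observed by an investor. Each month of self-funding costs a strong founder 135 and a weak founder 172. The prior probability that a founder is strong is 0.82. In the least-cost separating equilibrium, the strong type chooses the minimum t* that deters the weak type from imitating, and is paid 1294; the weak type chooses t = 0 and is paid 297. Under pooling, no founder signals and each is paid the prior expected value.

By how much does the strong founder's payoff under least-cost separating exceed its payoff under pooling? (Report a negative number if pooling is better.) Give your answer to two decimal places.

Least-cost separating signal: t* solves 297 = 1294 − 172·t*, so t* = (1294 − 297)/172 ≈ 5.7965.
Strong type's separating payoff: 1294 − 135 × t* = 1294 − 135 × (1294 − 297)/172 = 1294 − 134595/172 ≈ 511.4709.
Pooling payoff: 0.82 × 1294 + 0.18 × 297 = 1114.54.
Difference: 511.4709 − 1114.54 = -603.0691, i.e. -603.07 to two decimal places.
The strong type would prefer the pooling outcome.

-603.07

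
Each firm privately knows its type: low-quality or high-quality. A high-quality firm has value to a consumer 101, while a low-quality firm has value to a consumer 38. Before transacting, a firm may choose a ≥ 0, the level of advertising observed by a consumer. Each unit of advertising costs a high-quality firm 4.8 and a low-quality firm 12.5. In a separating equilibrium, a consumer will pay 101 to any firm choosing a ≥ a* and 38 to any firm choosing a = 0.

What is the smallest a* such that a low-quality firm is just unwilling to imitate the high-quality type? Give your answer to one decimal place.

A low-quality firm choosing a = 0 receives 38.
Imitating at a* instead would pay 101 at cost 12.5·a*, netting 101 − 12.5·a*.
Indifference: 38 = 101 − 12.5·a*, so a* = (101 − 38) / 12.5 ≈ 5.0.
At a* the low-quality type's incentive constraint just binds; the high-quality type strictly prefers a* since its per-unit cost is lower.

5.0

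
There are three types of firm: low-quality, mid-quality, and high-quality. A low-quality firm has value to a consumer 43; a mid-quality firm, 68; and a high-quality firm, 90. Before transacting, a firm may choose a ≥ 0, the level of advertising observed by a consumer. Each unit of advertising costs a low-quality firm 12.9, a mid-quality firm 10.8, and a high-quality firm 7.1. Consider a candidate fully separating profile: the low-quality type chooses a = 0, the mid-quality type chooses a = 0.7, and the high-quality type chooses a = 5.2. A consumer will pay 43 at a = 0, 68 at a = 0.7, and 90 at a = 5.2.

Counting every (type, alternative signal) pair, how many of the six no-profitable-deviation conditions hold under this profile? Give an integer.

Mid-quality (own payoff 68 − 10.8×0.7 = 60.44): to a=0 gives 43 → no gain ✓; to a=5.2 gives 90 − 10.8×5.2 = 33.84 → no gain ✓.
Low-quality (own payoff 43): to a=0.7 gives 68 − 12.9×0.7 = 58.97 → profitable ✗; to a=5.2 gives 90 − 12.9×5.2 = 22.92 → no gain ✓.
High-quality (own payoff 90 − 7.1×5.2 = 53.08): to a=0 gives 43 → no gain ✓; to a=0.7 gives 68 − 7.1×0.7 = 63.03 → profitable ✗.
4 of the 6 constraints hold; not an equilibrium.

4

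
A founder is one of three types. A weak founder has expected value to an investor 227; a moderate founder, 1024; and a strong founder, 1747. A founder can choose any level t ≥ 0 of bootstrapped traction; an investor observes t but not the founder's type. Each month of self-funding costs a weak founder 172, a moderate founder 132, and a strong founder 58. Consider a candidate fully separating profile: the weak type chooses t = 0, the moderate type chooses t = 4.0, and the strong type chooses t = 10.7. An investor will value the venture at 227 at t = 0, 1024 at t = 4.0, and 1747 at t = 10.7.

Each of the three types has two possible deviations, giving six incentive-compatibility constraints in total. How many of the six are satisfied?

5

Weak (own payoff 227): to t=4.0 gives 1024 − 172×4.0 = 336 → profitable ✗; to t=10.7 gives 1747 − 172×10.7 = -93.4 → no gain ✓.
Strong (own payoff 1747 − 58×10.7 = 1126.4): to t=0 gives 227 → no gain ✓; to t=4.0 gives 1024 − 58×4.0 = 792 → no gain ✓.
Moderate (own payoff 1024 − 132×4.0 = 496): to t=0 gives 227 → no gain ✓; to t=10.7 gives 1747 − 132×10.7 = 334.6 → no gain ✓.
5 of the 6 constraints hold; not an equilibrium.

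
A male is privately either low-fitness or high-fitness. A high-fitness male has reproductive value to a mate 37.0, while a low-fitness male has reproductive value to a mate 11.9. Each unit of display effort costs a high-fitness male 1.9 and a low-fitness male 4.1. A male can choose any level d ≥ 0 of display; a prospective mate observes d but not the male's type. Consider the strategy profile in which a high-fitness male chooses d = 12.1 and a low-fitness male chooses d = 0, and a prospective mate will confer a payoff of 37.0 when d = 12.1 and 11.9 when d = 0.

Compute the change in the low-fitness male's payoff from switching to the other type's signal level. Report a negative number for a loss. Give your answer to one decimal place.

Playing d = 0 the low-fitness male receives 11.9.
Deviating to d = 12.1 brings payment 37.0 at cost 4.1 × 12.1 = 49.61, netting -12.61.
Gain from deviating: -12.61 − 11.9 = -24.51, i.e. -24.5 to one decimal place.
The gain is negative, so the low-fitness type's incentive-compatibility constraint is satisfied.

-24.5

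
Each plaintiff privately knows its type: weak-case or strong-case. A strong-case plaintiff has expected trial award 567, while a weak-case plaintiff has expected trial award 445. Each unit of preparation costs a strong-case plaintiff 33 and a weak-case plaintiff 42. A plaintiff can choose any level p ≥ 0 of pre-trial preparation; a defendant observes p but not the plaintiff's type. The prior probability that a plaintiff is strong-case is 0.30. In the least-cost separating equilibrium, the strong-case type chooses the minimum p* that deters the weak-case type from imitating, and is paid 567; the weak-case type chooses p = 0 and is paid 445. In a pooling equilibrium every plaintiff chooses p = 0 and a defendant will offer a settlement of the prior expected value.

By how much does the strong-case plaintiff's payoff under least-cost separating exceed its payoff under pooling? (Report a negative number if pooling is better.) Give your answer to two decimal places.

Least-cost separating signal: p* solves 445 = 567 − 42·p*, so p* = (567 − 445)/42 ≈ 2.9048.
Strong-case type's separating payoff: 567 − 33 × p* = 567 − 33 × (567 − 445)/42 = 567 − 4026/42 ≈ 471.1429.
Pooling payoff: 0.30 × 567 + 0.70 × 445 = 481.6.
Difference: 471.1429 − 481.6 = -10.4571, i.e. -10.46 to two decimal places.
The strong-case type would prefer the pooling outcome.

-10.46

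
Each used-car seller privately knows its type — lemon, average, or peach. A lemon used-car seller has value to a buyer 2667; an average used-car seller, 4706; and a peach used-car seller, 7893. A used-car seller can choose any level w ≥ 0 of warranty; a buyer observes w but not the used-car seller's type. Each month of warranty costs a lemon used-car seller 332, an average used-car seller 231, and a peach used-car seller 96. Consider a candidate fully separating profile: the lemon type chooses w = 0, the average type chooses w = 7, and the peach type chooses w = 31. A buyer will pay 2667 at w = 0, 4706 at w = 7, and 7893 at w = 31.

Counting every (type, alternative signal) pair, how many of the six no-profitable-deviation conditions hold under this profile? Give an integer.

6

Peach (own payoff 7893 − 96×31 = 4917): to w=0 gives 2667 → no gain ✓; to w=7 gives 4706 − 96×7 = 4034 → no gain ✓.
Average (own payoff 4706 − 231×7 = 3089): to w=0 gives 2667 → no gain ✓; to w=31 gives 7893 − 231×31 = 732 → no gain ✓.
Lemon (own payoff 2667): to w=7 gives 4706 − 332×7 = 2382 → no gain ✓; to w=31 gives 7893 − 332×31 = -2399 → no gain ✓.
6 of the 6 constraints hold; this profile is a separating equilibrium.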